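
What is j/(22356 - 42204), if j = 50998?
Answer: -25499/9924 ≈ -2.5694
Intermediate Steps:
j/(22356 - 42204) = 50998/(22356 - 42204) = 50998/(-19848) = 50998*(-1/19848) = -25499/9924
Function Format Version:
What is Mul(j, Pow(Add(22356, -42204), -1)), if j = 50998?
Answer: Rational(-25499, 9924) ≈ -2.5694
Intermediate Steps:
Mul(j, Pow(Add(22356, -42204), -1)) = Mul(50998, Pow(Add(22356, -42204), -1)) = Mul(50998, Pow(-19848, -1)) = Mul(50998, Rational(-1, 19848)) = Rational(-25499, 9924)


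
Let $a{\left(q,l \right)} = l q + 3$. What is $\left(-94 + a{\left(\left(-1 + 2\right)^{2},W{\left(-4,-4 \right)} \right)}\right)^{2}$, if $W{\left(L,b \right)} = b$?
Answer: $9025$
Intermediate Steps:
$a{\left(q,l \right)} = 3 + l q$
$\left(-94 + a{\left(\left(-1 + 2\right)^{2},W{\left(-4,-4 \right)} \right)}\right)^{2} = \left(-94 + \left(3 - 4 \left(-1 + 2\right)^{2}\right)\right)^{2} = \left(-94 + \left(3 - 4 \cdot 1^{2}\right)\right)^{2} = \left(-94 + \left(3 - 4\right)\right)^{2} = \left(-94 - 1\right)^{2} = \left(-95\right)^{2} = 9025$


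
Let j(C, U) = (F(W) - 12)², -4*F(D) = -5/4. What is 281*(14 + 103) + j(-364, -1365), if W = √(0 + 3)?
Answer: 8451481/256 ≈ 33014.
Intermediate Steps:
W = √3 ≈ 1.7320
F(D) = 5/16 (F(D) = -(-5)/(4*4) = -¼*(-5/4) = 5/16)
j(C, U) = 34969/256 (j(C, U) = (5/16 - 12)² = (-187/16)² = 34969/256)
281*(14 + 103) + j(-364, -1365) = 281*(14 + 103) + 34969/256 = 281*117 + 34969/256 = 32877 + 34969/256 = 8451481/256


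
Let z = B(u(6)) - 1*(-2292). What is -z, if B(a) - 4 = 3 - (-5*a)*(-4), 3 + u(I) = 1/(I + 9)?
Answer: -7073/3 ≈ -2357.7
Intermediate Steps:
u(I) = -3 + 1/(9 + I) (u(I) = -3 + 1/(I + 9) = -3 + 1/(9 + I))
B(a) = 7 - 20*a (B(a) = 4 + (3 - (-5*a)*(-4)) = 4 + (3 - 20*a) = 7 - 20*a)
z = 7073/3 (z = (7 - 20*(-26 - 3*6)/(9 + 6)) - 1*(-2292) = (7 - 20*(-26 - 18)/15) + 2292 = (7 - 4*(-44)/3) + 2292 = (7 - 20*(-44/15)) + 2292 = (7 + 176/3) + 2292 = 197/3 + 2292 = 7073/3 ≈ 2357.7)
-z = -1*7073/3 = -7073/3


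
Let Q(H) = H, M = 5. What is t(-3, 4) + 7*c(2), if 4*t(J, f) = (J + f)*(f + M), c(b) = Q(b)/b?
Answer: 37/4 ≈ 9.2500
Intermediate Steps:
c(b) = 1 (c(b) = b/b = 1)
t(J, f) = (5 + f)*(J + f)/4 (t(J, f) = ((J + f)*(f + 5))/4 = ((J + f)*(5 + f))/4 = ((5 + f)*(J + f))/4 = (5 + f)*(J + f)/4)
t(-3, 4) + 7*c(2) = ((1/4)*4**2 + (5/4)*(-3) + (5/4)*4 + (1/4)*(-3)*4) + 7*1 = ((1/4)*16 - 15/4 + 5 - 3) + 7 = (4 - 15/4 + 5 - 3) + 7 = 9/4 + 7 = 37/4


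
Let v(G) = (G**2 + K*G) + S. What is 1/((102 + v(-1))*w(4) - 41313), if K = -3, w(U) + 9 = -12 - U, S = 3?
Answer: -1/44038 ≈ -2.2708e-5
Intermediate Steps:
w(U) = -21 - U (w(U) = -9 + (-12 - U) = -21 - U)
v(G) = 3 + G**2 - 3*G (v(G) = (G**2 - 3*G) + 3 = 3 + G**2 - 3*G)
1/((102 + v(-1))*w(4) - 41313) = 1/((102 + (3 + (-1)**2 - 3*(-1)))*(-21 - 1*4) - 41313) = 1/((102 + (3 + 1 + 3))*(-21 - 4) - 41313) = 1/((102 + 7)*(-25) - 41313) = 1/(109*(-25) - 41313) = 1/(-2725 - 41313) = 1/(-44038) = -1/44038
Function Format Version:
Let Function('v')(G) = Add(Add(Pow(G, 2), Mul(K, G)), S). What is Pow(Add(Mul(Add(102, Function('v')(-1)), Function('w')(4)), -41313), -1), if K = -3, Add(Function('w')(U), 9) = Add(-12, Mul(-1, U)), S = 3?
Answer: Rational(-1, 44038) ≈ -2.2708e-5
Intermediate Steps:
Function('w')(U) = Add(-21, Mul(-1, U)) (Function('w')(U) = Add(-9, Add(-12, Mul(-1, U))) = Add(-21, Mul(-1, U)))
Function('v')(G) = Add(3, Pow(G, 2), Mul(-3, G)) (Function('v')(G) = Add(Add(Pow(G, 2), Mul(-3, G)), 3) = Add(3, Pow(G, 2), Mul(-3, G)))
Pow(Add(Mul(Add(102, Function('v')(-1)), Function('w')(4)), -41313), -1) = Pow(Add(Mul(Add(102, Add(3, Pow(-1, 2), Mul(-3, -1))), Add(-21, Mul(-1, 4))), -41313), -1) = Pow(Add(Mul(Add(102, Add(3, 1, 3)), Add(-21, -4)), -41313), -1) = Pow(Add(Mul(Add(102, 7), -25), -41313), -1) = Pow(Add(Mul(109, -25), -41313), -1) = Pow(Add(-2725, -41313), -1) = Pow(-44038, -1) = Rational(-1, 44038)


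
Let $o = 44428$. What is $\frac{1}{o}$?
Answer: $\frac{1}{44428} \approx 2.2508 \cdot 10^{-5}$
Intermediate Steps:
$\frac{1}{o} = \frac{1}{44428}$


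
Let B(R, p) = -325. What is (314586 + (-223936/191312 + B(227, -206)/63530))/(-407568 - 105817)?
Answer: -47793501403831/77996345718170 ≈ -0.61277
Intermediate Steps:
(314586 + (-223936/191312 + B(227, -206)/63530))/(-407568 - 105817) = (314586 + (-223936/191312 - 325/63530))/(-407568 - 105817) = (314586 + (-223936*1/191312 - 325*1/63530))/(-513385) = (314586 + (-13996/11957 - 65/12706))*(-1/513385) = (314586 - 178610381/151925642)*(-1/513385) = (47793501403831/151925642)*(-1/513385) = -47793501403831/77996345718170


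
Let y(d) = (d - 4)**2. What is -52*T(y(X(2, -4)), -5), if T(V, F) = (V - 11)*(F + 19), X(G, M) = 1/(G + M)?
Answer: -6734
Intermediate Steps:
y(d) = (-4 + d)**2
T(V, F) = (-11 + V)*(19 + F)
-52*T(y(X(2, -4)), -5) = -52*(-209 - 11*(-5) + 19*(-4 + 1/(2 - 4))**2 - 5*(-4 + 1/(2 - 4))**2) = -52*(-209 + 55 + 19*(-4 + 1/(-2))**2 - 5*(-4 + 1/(-2))**2) = -52*(-209 + 55 + 19*(-4 - 1/2)**2 - 5*(-4 - 1/2)**2) = -52*(-209 + 55 + 19*(-9/2)**2 - 5*(-9/2)**2) = -52*(-209 + 55 + 19*(81/4) - 5*81/4) = -52*(-209 + 55 + 1539/4 - 405/4) = -52*259/2 = -6734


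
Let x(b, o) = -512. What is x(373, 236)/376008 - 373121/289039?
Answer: -17555558617/13585122039 ≈ -1.2923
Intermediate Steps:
x(373, 236)/376008 - 373121/289039 = -512/376008 - 373121/289039 = -512*1/376008 - 373121*1/289039 = -64/47001 - 373121/289039 = -17555558617/13585122039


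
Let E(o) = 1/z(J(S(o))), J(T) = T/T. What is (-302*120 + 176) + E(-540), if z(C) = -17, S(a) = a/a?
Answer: -613089/17 ≈ -36064.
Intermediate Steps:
S(a) = 1
J(T) = 1
E(o) = -1/17 (E(o) = 1/(-17) = -1/17)
(-302*120 + 176) + E(-540) = (-302*120 + 176) - 1/17 = (-36240 + 176) - 1/17 = -36064 - 1/17 = -613089/17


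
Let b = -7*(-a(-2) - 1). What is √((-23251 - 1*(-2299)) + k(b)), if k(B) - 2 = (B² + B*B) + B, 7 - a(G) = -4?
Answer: I*√6754 ≈ 82.183*I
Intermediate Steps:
a(G) = 11 (a(G) = 7 - 1*(-4) = 7 + 4 = 11)
b = 84 (b = -7*(-1*11 - 1) = -7*(-11 - 1) = -7*(-12) = 84)
k(B) = 2 + B + 2*B² (k(B) = 2 + ((B² + B*B) + B) = 2 + ((B² + B²) + B) = 2 + (2*B² + B) = 2 + (B + 2*B²) = 2 + B + 2*B²)
√((-23251 - 1*(-2299)) + k(b)) = √((-23251 - 1*(-2299)) + (2 + 84 + 2*84²)) = √((-23251 + 2299) + (2 + 84 + 2*7056)) = √(-20952 + (2 + 84 + 14112)) = √(-20952 + 14198) = √(-6754) = I*√6754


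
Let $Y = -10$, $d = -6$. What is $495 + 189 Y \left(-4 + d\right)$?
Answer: $19395$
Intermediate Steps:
$495 + 189 Y \left(-4 + d\right) = 495 + 189 \left(- 10 \left(-4 - 6\right)\right) = 495 + 189 \left(\left(-10\right) \left(-10\right)\right) = 495 + 189 \cdot 100 = 495 + 18900 = 19395$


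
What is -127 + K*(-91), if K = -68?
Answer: 6061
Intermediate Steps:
-127 + K*(-91) = -127 - 68*(-91) = -127 + 6188 = 6061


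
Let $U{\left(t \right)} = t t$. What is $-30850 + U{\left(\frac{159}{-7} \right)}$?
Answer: $- \frac{1486369}{49} \approx -30334.0$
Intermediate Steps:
$U{\left(t \right)} = t^{2}$
$-30850 + U{\left(\frac{159}{-7} \right)} = -30850 + \left(\frac{159}{-7}\right)^{2} = -30850 + \left(159 \left(- \frac{1}{7}\right)\right)^{2} = -30850 + \left(- \frac{159}{7}\right)^{2} = -30850 + \frac{25281}{49} = - \frac{1486369}{49}$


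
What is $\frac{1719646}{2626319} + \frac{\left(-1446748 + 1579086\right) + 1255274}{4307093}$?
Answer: $\frac{11050987009306}{11311800180667} \approx 0.97694$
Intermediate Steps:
$\frac{1719646}{2626319} + \frac{\left(-1446748 + 1579086\right) + 1255274}{4307093} = 1719646 \cdot \frac{1}{2626319} + \left(132338 + 1255274\right) \frac{1}{4307093} = \frac{1719646}{2626319} + 1387612 \cdot \frac{1}{4307093} = \frac{1719646}{2626319} + \frac{1387612}{4307093} = \frac{11050987009306}{11311800180667}$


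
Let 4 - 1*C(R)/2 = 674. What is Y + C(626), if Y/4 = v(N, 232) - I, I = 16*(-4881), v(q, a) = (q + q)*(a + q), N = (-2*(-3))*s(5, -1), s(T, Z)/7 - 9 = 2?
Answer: 2876068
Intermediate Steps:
s(T, Z) = 77 (s(T, Z) = 63 + 7*2 = 63 + 14 = 77)
C(R) = -1340 (C(R) = 8 - 2*674 = 8 - 1348 = -1340)
N = 462 (N = -2*(-3)*77 = 6*77 = 462)
v(q, a) = 2*q*(a + q) (v(q, a) = (2*q)*(a + q) = 2*q*(a + q))
I = -78096
Y = 2877408 (Y = 4*(2*462*(232 + 462) - 1*(-78096)) = 4*(2*462*694 + 78096) = 4*(641256 + 78096) = 4*719352 = 2877408)
Y + C(626) = 2877408 - 1340 = 2876068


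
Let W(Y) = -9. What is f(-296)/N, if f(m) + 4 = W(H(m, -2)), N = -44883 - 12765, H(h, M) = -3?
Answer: 13/57648 ≈ 0.00022551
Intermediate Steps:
N = -57648
f(m) = -13 (f(m) = -4 - 9 = -13)
f(-296)/N = -13/(-57648) = -13*(-1/57648) = 13/57648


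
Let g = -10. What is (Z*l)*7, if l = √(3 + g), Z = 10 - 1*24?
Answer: -98*I*√7 ≈ -259.28*I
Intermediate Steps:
Z = -14 (Z = 10 - 24 = -14)
l = I*√7 (l = √(3 - 10) = √(-7) = I*√7 ≈ 2.6458*I)
(Z*l)*7 = -14*I*√7*7 = -98*I*√7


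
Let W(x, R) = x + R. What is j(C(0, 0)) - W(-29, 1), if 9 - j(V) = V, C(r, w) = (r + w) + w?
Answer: 37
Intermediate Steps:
C(r, w) = r + 2*w
W(x, R) = R + x
j(V) = 9 - V
j(C(0, 0)) - W(-29, 1) = (9 - (0 + 2*0)) - (1 - 29) = (9 - (0 + 0)) - 1*(-28) = (9 - 1*0) + 28 = (9 + 0) + 28 = 9 + 28 = 37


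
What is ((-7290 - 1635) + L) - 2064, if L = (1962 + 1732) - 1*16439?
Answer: -23734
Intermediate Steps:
L = -12745 (L = 3694 - 16439 = -12745)
((-7290 - 1635) + L) - 2064 = ((-7290 - 1635) - 12745) - 2064 = (-8925 - 12745) - 2064 = -21670 - 2064 = -23734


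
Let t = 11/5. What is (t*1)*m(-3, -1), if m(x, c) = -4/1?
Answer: -44/5 ≈ -8.8000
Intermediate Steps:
m(x, c) = -4 (m(x, c) = -4*1 = -4)
t = 11/5 (t = 11*(⅕) = 11/5 ≈ 2.2000)
(t*1)*m(-3, -1) = ((11/5)*1)*(-4) = (11/5)*(-4) = -44/5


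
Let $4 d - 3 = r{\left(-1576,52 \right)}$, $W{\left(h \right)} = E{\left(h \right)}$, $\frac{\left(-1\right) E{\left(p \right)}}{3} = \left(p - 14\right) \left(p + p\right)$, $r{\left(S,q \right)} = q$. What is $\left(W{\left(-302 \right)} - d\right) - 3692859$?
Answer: $- \frac{17061859}{4} \approx -4.2655 \cdot 10^{6}$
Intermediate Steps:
$E{\left(p \right)} = - 6 p \left(-14 + p\right)$ ($E{\left(p \right)} = - 3 \left(p - 14\right) \left(p + p\right) = - 3 \left(-14 + p\right) 2 p = - 3 \cdot 2 p \left(-14 + p\right) = - 6 p \left(-14 + p\right)$)
$W{\left(h \right)} = 6 h \left(14 - h\right)$
$d = \frac{55}{4}$ ($d = \frac{3}{4} + \frac{1}{4} \cdot 52 = \frac{3}{4} + 13 = \frac{55}{4} \approx 13.75$)
$\left(W{\left(-302 \right)} - d\right) - 3692859 = \left(6 \left(-302\right) \left(14 - -302\right) - \frac{55}{4}\right) - 3692859 = \left(6 \left(-302\right) \left(14 + 302\right) - \frac{55}{4}\right) - 3692859 = \left(6 \left(-302\right) 316 - \frac{55}{4}\right) - 3692859 = \left(-572592 - \frac{55}{4}\right) - 3692859 = - \frac{2290423}{4} - 3692859 = - \frac{17061859}{4}$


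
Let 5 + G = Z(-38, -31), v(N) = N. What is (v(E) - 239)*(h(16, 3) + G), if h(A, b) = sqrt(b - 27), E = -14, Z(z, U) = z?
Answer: 10879 - 506*I*sqrt(6) ≈ 10879.0 - 1239.4*I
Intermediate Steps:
h(A, b) = sqrt(-27 + b)
G = -43 (G = -5 - 38 = -43)
(v(E) - 239)*(h(16, 3) + G) = (-14 - 239)*(sqrt(-27 + 3) - 43) = -253*(sqrt(-24) - 43) = -253*(2*I*sqrt(6) - 43) = -253*(-43 + 2*I*sqrt(6)) = 10879 - 506*I*sqrt(6)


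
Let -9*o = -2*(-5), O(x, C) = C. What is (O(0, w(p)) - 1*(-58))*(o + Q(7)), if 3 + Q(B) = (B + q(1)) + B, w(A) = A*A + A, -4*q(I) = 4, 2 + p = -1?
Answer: 5120/9 ≈ 568.89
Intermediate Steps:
p = -3 (p = -2 - 1 = -3)
q(I) = -1 (q(I) = -¼*4 = -1)
w(A) = A + A² (w(A) = A² + A = A + A²)
Q(B) = -4 + 2*B (Q(B) = -3 + ((B - 1) + B) = -3 + ((-1 + B) + B) = -3 + (-1 + 2*B) = -4 + 2*B)
o = -10/9 (o = -(-2)*(-5)/9 = -⅑*10 = -10/9 ≈ -1.1111)
(O(0, w(p)) - 1*(-58))*(o + Q(7)) = (-3*(1 - 3) - 1*(-58))*(-10/9 + (-4 + 2*7)) = (-3*(-2) + 58)*(-10/9 + (-4 + 14)) = (6 + 58)*(-10/9 + 10) = 64*(80/9) = 5120/9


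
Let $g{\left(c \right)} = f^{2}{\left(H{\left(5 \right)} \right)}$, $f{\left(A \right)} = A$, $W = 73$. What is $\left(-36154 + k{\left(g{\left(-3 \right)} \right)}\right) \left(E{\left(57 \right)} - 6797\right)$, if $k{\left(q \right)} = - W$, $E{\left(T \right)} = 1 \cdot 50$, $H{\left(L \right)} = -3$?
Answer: $244423569$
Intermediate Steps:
$g{\left(c \right)} = 9$ ($g{\left(c \right)} = \left(-3\right)^{2} = 9$)
$E{\left(T \right)} = 50$
$k{\left(q \right)} = -73$ ($k{\left(q \right)} = \left(-1\right) 73 = -73$)
$\left(-36154 + k{\left(g{\left(-3 \right)} \right)}\right) \left(E{\left(57 \right)} - 6797\right) = \left(-36154 - 73\right) \left(50 - 6797\right) = \left(-36227\right) \left(-6747\right) = 244423569$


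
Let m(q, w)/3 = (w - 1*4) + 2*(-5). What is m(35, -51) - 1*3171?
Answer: -3366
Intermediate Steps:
m(q, w) = -42 + 3*w (m(q, w) = 3*((w - 1*4) + 2*(-5)) = 3*((w - 4) - 10) = 3*((-4 + w) - 10) = 3*(-14 + w) = -42 + 3*w)
m(35, -51) - 1*3171 = (-42 + 3*(-51)) - 1*3171 = (-42 - 153) - 3171 = -195 - 3171 = -3366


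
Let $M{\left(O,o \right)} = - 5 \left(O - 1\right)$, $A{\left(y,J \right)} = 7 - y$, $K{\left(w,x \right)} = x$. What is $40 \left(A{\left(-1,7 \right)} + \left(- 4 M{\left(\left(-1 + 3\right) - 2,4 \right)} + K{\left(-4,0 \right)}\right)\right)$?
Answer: $-480$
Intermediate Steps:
$M{\left(O,o \right)} = 5 - 5 O$ ($M{\left(O,o \right)} = - 5 \left(-1 + O\right) = 5 - 5 O$)
$40 \left(A{\left(-1,7 \right)} + \left(- 4 M{\left(\left(-1 + 3\right) - 2,4 \right)} + K{\left(-4,0 \right)}\right)\right) = 40 \left(\left(7 - -1\right) + \left(- 4 \left(5 - 5 \left(\left(-1 + 3\right) - 2\right)\right) + 0\right)\right) = 40 \left(\left(7 + 1\right) + \left(- 4 \left(5 - 5 \left(2 - 2\right)\right) + 0\right)\right) = 40 \left(8 + \left(- 4 \left(5 - 0\right) + 0\right)\right) = 40 \left(8 + \left(- 4 \left(5 + 0\right) + 0\right)\right) = 40 \left(8 + \left(\left(-4\right) 5 + 0\right)\right) = 40 \left(8 + \left(-20 + 0\right)\right) = 40 \left(8 - 20\right) = 40 \left(-12\right) = -480$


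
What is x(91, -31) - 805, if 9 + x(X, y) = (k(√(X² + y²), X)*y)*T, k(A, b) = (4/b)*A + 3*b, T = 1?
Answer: -9277 - 124*√9242/91 ≈ -9408.0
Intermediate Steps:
k(A, b) = 3*b + 4*A/b (k(A, b) = 4*A/b + 3*b = 3*b + 4*A/b)
x(X, y) = -9 + y*(3*X + 4*√(X² + y²)/X) (x(X, y) = -9 + ((3*X + 4*√(X² + y²)/X)*y)*1 = -9 + (y*(3*X + 4*√(X² + y²)/X))*1 = -9 + y*(3*X + 4*√(X² + y²)/X))
x(91, -31) - 805 = (-9 + 3*91*(-31) + 4*(-31)*√(91² + (-31)²)/91) - 805 = (-9 - 8463 + 4*(-31)*(1/91)*√(8281 + 961)) - 805 = (-9 - 8463 + 4*(-31)*(1/91)*√9242) - 805 = (-9 - 8463 - 124*√9242/91) - 805 = (-8472 - 124*√9242/91) - 805 = -9277 - 124*√9242/91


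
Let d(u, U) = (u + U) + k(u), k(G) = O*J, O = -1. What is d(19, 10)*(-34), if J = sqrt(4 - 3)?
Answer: -952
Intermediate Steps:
J = 1 (J = sqrt(1) = 1)
k(G) = -1 (k(G) = -1*1 = -1)
d(u, U) = -1 + U + u (d(u, U) = (u + U) - 1 = (U + u) - 1 = -1 + U + u)
d(19, 10)*(-34) = (-1 + 10 + 19)*(-34) = 28*(-34) = -952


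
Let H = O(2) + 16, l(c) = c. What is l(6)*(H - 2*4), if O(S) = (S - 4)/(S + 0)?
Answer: 42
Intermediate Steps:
O(S) = (-4 + S)/S
H = 15 (H = (-4 + 2)/2 + 16 = (½)*(-2) + 16 = -1 + 16 = 15)
l(6)*(H - 2*4) = 6*(15 - 2*4) = 6*(15 - 8) = 6*7 = 42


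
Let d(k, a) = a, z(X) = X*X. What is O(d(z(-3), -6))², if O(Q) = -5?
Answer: 25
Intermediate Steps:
z(X) = X²
O(d(z(-3), -6))² = (-5)² = 25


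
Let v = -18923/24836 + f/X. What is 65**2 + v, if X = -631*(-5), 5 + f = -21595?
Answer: 66092923167/15671516 ≈ 4217.4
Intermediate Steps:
f = -21600 (f = -5 - 21595 = -21600)
X = 3155
v = -119231933/15671516 (v = -18923/24836 - 21600/3155 = -18923*1/24836 - 21600*1/3155 = -18923/24836 - 4320/631 = -119231933/15671516 ≈ -7.6082)
65**2 + v = 65**2 - 119231933/15671516 = 4225 - 119231933/15671516 = 66092923167/15671516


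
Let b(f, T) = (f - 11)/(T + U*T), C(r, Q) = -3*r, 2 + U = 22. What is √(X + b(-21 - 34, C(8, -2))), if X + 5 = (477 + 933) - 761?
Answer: √1136247/42 ≈ 25.380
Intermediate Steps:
U = 20 (U = -2 + 22 = 20)
b(f, T) = (-11 + f)/(21*T) (b(f, T) = (f - 11)/(T + 20*T) = (-11 + f)/((21*T)) = (-11 + f)*(1/(21*T)) = (-11 + f)/(21*T))
X = 644 (X = -5 + ((477 + 933) - 761) = -5 + (1410 - 761) = -5 + 649 = 644)
√(X + b(-21 - 34, C(8, -2))) = √(644 + (-11 + (-21 - 34))/(21*((-3*8)))) = √(644 + (1/21)*(-11 - 55)/(-24)) = √(644 + (1/21)*(-1/24)*(-66)) = √(644 + 11/84) = √(54107/84) = √1136247/42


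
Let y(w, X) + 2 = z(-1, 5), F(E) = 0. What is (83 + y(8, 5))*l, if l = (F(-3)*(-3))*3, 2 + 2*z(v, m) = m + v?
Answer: 0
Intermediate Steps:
z(v, m) = -1 + m/2 + v/2 (z(v, m) = -1 + (m + v)/2 = -1 + (m/2 + v/2) = -1 + m/2 + v/2)
y(w, X) = -1 (y(w, X) = -2 + (-1 + (½)*5 + (½)*(-1)) = -2 + (-1 + 5/2 - ½) = -2 + 1 = -1)
l = 0 (l = (0*(-3))*3 = 0*3 = 0)
(83 + y(8, 5))*l = (83 - 1)*0 = 82*0 = 0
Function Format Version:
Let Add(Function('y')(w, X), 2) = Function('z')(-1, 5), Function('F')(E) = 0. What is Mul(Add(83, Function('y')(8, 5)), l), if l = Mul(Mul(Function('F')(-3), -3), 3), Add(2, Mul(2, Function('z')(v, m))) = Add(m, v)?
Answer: 0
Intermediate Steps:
Function('z')(v, m) = Add(-1, Mul(Rational(1, 2), m), Mul(Rational(1, 2), v)) (Function('z')(v, m) = Add(-1, Mul(Rational(1, 2), Add(m, v))) = Add(-1, Add(Mul(Rational(1, 2), m), Mul(Rational(1, 2), v))) = Add(-1, Mul(Rational(1, 2), m), Mul(Rational(1, 2), v)))
Function('y')(w, X) = -1 (Function('y')(w, X) = Add(-2, Add(-1, Mul(Rational(1, 2), 5), Mul(Rational(1, 2), -1))) = Add(-2, Add(-1, Rational(5, 2), Rational(-1, 2))) = Add(-2, 1) = -1)
l = 0 (l = Mul(Mul(0, -3), 3) = Mul(0, 3) = 0)
Mul(Add(83, Function('y')(8, 5)), l) = Mul(Add(83, -1), 0) = Mul(82, 0) = 0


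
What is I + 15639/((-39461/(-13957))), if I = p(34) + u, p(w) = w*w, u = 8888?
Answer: 614619807/39461 ≈ 15575.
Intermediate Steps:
p(w) = w²
I = 10044 (I = 34² + 8888 = 1156 + 8888 = 10044)
I + 15639/((-39461/(-13957))) = 10044 + 15639/((-39461/(-13957))) = 10044 + 15639/((-39461*(-1/13957))) = 10044 + 15639/(39461/13957) = 10044 + 15639*(13957/39461) = 10044 + 218273523/39461 = 614619807/39461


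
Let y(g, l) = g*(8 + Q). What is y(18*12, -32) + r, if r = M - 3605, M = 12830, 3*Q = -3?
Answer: 10737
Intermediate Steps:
Q = -1 (Q = (⅓)*(-3) = -1)
y(g, l) = 7*g (y(g, l) = g*(8 - 1) = g*7 = 7*g)
r = 9225 (r = 12830 - 3605 = 9225)
y(18*12, -32) + r = 7*(18*12) + 9225 = 7*216 + 9225 = 1512 + 9225 = 10737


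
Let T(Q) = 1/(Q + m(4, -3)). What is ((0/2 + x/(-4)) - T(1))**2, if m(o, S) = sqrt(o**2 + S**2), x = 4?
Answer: 49/36 ≈ 1.3611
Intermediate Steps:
m(o, S) = sqrt(S**2 + o**2)
T(Q) = 1/(5 + Q) (T(Q) = 1/(Q + sqrt((-3)**2 + 4**2)) = 1/(Q + sqrt(9 + 16)) = 1/(Q + sqrt(25)) = 1/(Q + 5) = 1/(5 + Q))
((0/2 + x/(-4)) - T(1))**2 = ((0/2 + 4/(-4)) - 1/(5 + 1))**2 = ((0*(1/2) + 4*(-1/4)) - 1/6)**2 = ((0 - 1) - 1*1/6)**2 = (-1 - 1/6)**2 = (-7/6)**2 = 49/36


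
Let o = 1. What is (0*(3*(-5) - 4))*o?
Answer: 0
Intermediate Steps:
(0*(3*(-5) - 4))*o = (0*(3*(-5) - 4))*1 = (0*(-15 - 4))*1 = (0*(-19))*1 = 0*1 = 0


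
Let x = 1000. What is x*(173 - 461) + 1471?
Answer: -286529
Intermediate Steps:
x*(173 - 461) + 1471 = 1000*(173 - 461) + 1471 = 1000*(-288) + 1471 = -288000 + 1471 = -286529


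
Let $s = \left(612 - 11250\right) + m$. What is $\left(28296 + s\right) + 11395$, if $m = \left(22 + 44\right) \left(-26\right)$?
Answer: $27337$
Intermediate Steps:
$m = -1716$ ($m = 66 \left(-26\right) = -1716$)
$s = -12354$ ($s = \left(612 - 11250\right) - 1716 = -10638 - 1716 = -12354$)
$\left(28296 + s\right) + 11395 = \left(28296 - 12354\right) + 11395 = 15942 + 11395 = 27337$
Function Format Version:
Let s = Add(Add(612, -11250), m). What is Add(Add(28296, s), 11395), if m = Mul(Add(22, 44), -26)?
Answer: 27337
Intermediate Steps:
m = -1716 (m = Mul(66, -26) = -1716)
s = -12354 (s = Add(Add(612, -11250), -1716) = Add(-10638, -1716) = -12354)
Add(Add(28296, s), 11395) = Add(Add(28296, -12354), 11395) = Add(15942, 11395) = 27337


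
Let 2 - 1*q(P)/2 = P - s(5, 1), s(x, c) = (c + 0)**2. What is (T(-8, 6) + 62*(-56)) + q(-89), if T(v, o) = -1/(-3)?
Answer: -9863/3 ≈ -3287.7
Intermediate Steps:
s(x, c) = c**2
T(v, o) = 1/3 (T(v, o) = -1*(-1/3) = 1/3)
q(P) = 6 - 2*P (q(P) = 4 - 2*(P - 1*1**2) = 4 - 2*(P - 1*1) = 4 - 2*(P - 1) = 4 - 2*(-1 + P) = 4 + (2 - 2*P) = 6 - 2*P)
(T(-8, 6) + 62*(-56)) + q(-89) = (1/3 + 62*(-56)) + (6 - 2*(-89)) = (1/3 - 3472) + (6 + 178) = -10415/3 + 184 = -9863/3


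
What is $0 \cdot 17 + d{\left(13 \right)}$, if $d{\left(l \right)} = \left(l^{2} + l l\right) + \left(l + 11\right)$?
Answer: $362$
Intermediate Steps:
$d{\left(l \right)} = 11 + l + 2 l^{2}$ ($d{\left(l \right)} = \left(l^{2} + l^{2}\right) + \left(11 + l\right) = 2 l^{2} + \left(11 + l\right) = 11 + l + 2 l^{2}$)
$0 \cdot 17 + d{\left(13 \right)} = 0 \cdot 17 + \left(11 + 13 + 2 \cdot 13^{2}\right) = 0 + \left(11 + 13 + 2 \cdot 169\right) = 0 + \left(11 + 13 + 338\right) = 0 + 362 = 362$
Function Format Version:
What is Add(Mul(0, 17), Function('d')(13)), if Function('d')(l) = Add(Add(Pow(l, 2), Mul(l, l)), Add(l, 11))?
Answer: 362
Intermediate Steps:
Function('d')(l) = Add(11, l, Mul(2, Pow(l, 2))) (Function('d')(l) = Add(Add(Pow(l, 2), Pow(l, 2)), Add(11, l)) = Add(Mul(2, Pow(l, 2)), Add(11, l)) = Add(11, l, Mul(2, Pow(l, 2))))
Add(Mul(0, 17), Function('d')(13)) = Add(Mul(0, 17), Add(11, 13, Mul(2, Pow(13, 2)))) = Add(0, Add(11, 13, Mul(2, 169))) = Add(0, Add(11, 13, 338)) = Add(0, 362) = 362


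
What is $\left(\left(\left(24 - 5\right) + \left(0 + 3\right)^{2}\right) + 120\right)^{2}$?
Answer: $21904$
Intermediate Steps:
$\left(\left(\left(24 - 5\right) + \left(0 + 3\right)^{2}\right) + 120\right)^{2} = \left(\left(19 + 3^{2}\right) + 120\right)^{2} = \left(\left(19 + 9\right) + 120\right)^{2} = \left(28 + 120\right)^{2} = 148^{2} = 21904$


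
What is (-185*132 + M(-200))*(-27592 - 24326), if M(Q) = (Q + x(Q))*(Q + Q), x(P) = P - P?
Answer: -2885602440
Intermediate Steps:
x(P) = 0
M(Q) = 2*Q² (M(Q) = (Q + 0)*(Q + Q) = Q*(2*Q) = 2*Q²)
(-185*132 + M(-200))*(-27592 - 24326) = (-185*132 + 2*(-200)²)*(-27592 - 24326) = (-24420 + 2*40000)*(-51918) = (-24420 + 80000)*(-51918) = 55580*(-51918) = -2885602440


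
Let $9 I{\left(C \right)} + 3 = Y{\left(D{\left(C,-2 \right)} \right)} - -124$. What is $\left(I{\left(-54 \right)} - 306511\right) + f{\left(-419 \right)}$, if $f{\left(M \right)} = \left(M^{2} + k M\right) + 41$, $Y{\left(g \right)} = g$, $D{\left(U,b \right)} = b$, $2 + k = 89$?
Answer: $- \frac{1506139}{9} \approx -1.6735 \cdot 10^{5}$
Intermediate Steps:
$k = 87$ ($k = -2 + 89 = 87$)
$f{\left(M \right)} = 41 + M^{2} + 87 M$ ($f{\left(M \right)} = \left(M^{2} + 87 M\right) + 41 = 41 + M^{2} + 87 M$)
$I{\left(C \right)} = \frac{119}{9}$ ($I{\left(C \right)} = - \frac{1}{3} + \frac{-2 - -124}{9} = - \frac{1}{3} + \frac{-2 + 124}{9} = - \frac{1}{3} + \frac{1}{9} \cdot 122 = - \frac{1}{3} + \frac{122}{9} = \frac{119}{9}$)
$\left(I{\left(-54 \right)} - 306511\right) + f{\left(-419 \right)} = \left(\frac{119}{9} - 306511\right) + \left(41 + \left(-419\right)^{2} + 87 \left(-419\right)\right) = - \frac{2758480}{9} + \left(41 + 175561 - 36453\right) = - \frac{2758480}{9} + 139149 = - \frac{1506139}{9}$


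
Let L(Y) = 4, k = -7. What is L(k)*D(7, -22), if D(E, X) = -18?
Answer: -72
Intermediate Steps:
L(k)*D(7, -22) = 4*(-18) = -72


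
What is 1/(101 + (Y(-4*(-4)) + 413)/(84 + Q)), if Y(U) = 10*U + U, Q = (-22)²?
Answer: 568/57957 ≈ 0.0098004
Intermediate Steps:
Q = 484
Y(U) = 11*U
1/(101 + (Y(-4*(-4)) + 413)/(84 + Q)) = 1/(101 + (11*(-4*(-4)) + 413)/(84 + 484)) = 1/(101 + (11*16 + 413)/568) = 1/(101 + (176 + 413)*(1/568)) = 1/(101 + 589*(1/568)) = 1/(101 + 589/568) = 1/(57957/568) = 568/57957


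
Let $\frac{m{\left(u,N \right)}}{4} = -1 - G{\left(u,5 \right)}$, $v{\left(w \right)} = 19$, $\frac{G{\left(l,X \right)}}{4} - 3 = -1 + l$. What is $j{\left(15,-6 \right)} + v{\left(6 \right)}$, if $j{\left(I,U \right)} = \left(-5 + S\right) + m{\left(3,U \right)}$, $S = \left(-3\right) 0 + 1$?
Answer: $-69$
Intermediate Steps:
$G{\left(l,X \right)} = 8 + 4 l$ ($G{\left(l,X \right)} = 12 + 4 \left(-1 + l\right) = 12 + \left(-4 + 4 l\right) = 8 + 4 l$)
$m{\left(u,N \right)} = -36 - 16 u$ ($m{\left(u,N \right)} = 4 \left(-1 - \left(8 + 4 u\right)\right) = 4 \left(-9 - 4 u\right) = -36 - 16 u$)
$S = 1$ ($S = 0 + 1 = 1$)
$j{\left(I,U \right)} = -88$ ($j{\left(I,U \right)} = \left(-5 + 1\right) - 84 = -4 - 84 = -88$)
$j{\left(15,-6 \right)} + v{\left(6 \right)} = -88 + 19 = -69$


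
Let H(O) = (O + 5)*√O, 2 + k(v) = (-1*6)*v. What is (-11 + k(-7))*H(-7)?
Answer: -58*I*√7 ≈ -153.45*I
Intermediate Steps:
k(v) = -2 - 6*v (k(v) = -2 + (-1*6)*v = -2 - 6*v)
H(O) = √O*(5 + O) (H(O) = (5 + O)*√O = √O*(5 + O))
(-11 + k(-7))*H(-7) = (-11 + (-2 - 6*(-7)))*(√(-7)*(5 - 7)) = (-11 + (-2 + 42))*((I*√7)*(-2)) = (-11 + 40)*(-2*I*√7) = 29*(-2*I*√7) = -58*I*√7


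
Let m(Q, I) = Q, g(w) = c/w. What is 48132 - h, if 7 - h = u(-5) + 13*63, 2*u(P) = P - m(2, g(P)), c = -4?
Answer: 97881/2 ≈ 48941.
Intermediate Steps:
g(w) = -4/w
u(P) = -1 + P/2 (u(P) = (P - 1*2)/2 = (P - 2)/2 = (-2 + P)/2 = -1 + P/2)
h = -1617/2 (h = 7 - ((-1 + (½)*(-5)) + 13*63) = 7 - ((-1 - 5/2) + 819) = 7 - (-7/2 + 819) = 7 - 1*1631/2 = 7 - 1631/2 = -1617/2 ≈ -808.50)
48132 - h = 48132 - 1*(-1617/2) = 48132 + 1617/2 = 97881/2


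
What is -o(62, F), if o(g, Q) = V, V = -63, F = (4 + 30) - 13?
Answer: 63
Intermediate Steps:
F = 21 (F = 34 - 13 = 21)
o(g, Q) = -63
-o(62, F) = -1*(-63) = 63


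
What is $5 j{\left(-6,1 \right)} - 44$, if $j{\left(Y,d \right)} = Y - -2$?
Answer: $-64$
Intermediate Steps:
$j{\left(Y,d \right)} = 2 + Y$ ($j{\left(Y,d \right)} = Y + 2 = 2 + Y$)
$5 j{\left(-6,1 \right)} - 44 = 5 \left(2 - 6\right) - 44 = 5 \left(-4\right) - 44 = -20 - 44 = -64$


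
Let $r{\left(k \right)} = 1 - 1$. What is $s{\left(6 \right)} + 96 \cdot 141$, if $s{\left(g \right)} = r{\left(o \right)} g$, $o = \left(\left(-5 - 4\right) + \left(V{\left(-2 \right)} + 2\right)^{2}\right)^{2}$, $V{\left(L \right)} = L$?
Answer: $13536$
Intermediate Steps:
$o = 81$ ($o = \left(\left(-5 - 4\right) + \left(-2 + 2\right)^{2}\right)^{2} = \left(-9 + 0^{2}\right)^{2} = \left(-9 + 0\right)^{2} = \left(-9\right)^{2} = 81$)
$r{\left(k \right)} = 0$
$s{\left(g \right)} = 0$ ($s{\left(g \right)} = 0 g = 0$)
$s{\left(6 \right)} + 96 \cdot 141 = 0 + 96 \cdot 141 = 0 + 13536 = 13536$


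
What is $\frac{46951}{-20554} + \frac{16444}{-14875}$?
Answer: $- \frac{1036386101}{305740750} \approx -3.3898$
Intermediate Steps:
$\frac{46951}{-20554} + \frac{16444}{-14875} = 46951 \left(- \frac{1}{20554}\right) + 16444 \left(- \frac{1}{14875}\right) = - \frac{46951}{20554} - \frac{16444}{14875} = - \frac{1036386101}{305740750}$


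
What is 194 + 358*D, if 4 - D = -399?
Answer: 144468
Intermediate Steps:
D = 403 (D = 4 - 1*(-399) = 4 + 399 = 403)
194 + 358*D = 194 + 358*403 = 194 + 144274 = 144468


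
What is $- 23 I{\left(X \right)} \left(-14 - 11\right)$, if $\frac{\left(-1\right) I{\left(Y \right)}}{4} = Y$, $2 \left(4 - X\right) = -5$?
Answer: $-14950$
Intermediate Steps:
$X = \frac{13}{2}$ ($X = 4 - - \frac{5}{2} = 4 + \frac{5}{2} = \frac{13}{2} \approx 6.5$)
$I{\left(Y \right)} = - 4 Y$
$- 23 I{\left(X \right)} \left(-14 - 11\right) = - 23 \left(\left(-4\right) \frac{13}{2}\right) \left(-14 - 11\right) = \left(-23\right) \left(-26\right) \left(-25\right) = 598 \left(-25\right) = -14950$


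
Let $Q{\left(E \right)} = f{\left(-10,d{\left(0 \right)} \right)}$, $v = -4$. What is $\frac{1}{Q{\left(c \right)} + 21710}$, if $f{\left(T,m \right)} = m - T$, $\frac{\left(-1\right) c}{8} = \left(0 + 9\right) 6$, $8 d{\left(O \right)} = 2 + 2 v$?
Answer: $\frac{4}{86877} \approx 4.6042 \cdot 10^{-5}$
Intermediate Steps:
$d{\left(O \right)} = - \frac{3}{4}$ ($d{\left(O \right)} = \frac{2 + 2 \left(-4\right)}{8} = \frac{2 - 8}{8} = \frac{1}{8} \left(-6\right) = - \frac{3}{4}$)
$c = -432$ ($c = - 8 \left(0 + 9\right) 6 = - 8 \cdot 9 \cdot 6 = \left(-8\right) 54 = -432$)
$Q{\left(E \right)} = \frac{37}{4}$ ($Q{\left(E \right)} = - \frac{3}{4} - -10 = - \frac{3}{4} + 10 = \frac{37}{4}$)
$\frac{1}{Q{\left(c \right)} + 21710} = \frac{1}{\frac{37}{4} + 21710} = \frac{1}{\frac{86877}{4}} = \frac{4}{86877}$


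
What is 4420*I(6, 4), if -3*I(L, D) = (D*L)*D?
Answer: -141440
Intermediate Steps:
I(L, D) = -L*D**2/3 (I(L, D) = -D*L*D/3 = -L*D**2/3)
4420*I(6, 4) = 4420*(-1/3*6*4**2) = 4420*(-1/3*6*16) = 4420*(-32) = -141440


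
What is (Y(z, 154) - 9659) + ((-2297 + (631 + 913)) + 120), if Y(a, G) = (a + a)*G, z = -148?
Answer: -55876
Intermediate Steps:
Y(a, G) = 2*G*a (Y(a, G) = (2*a)*G = 2*G*a)
(Y(z, 154) - 9659) + ((-2297 + (631 + 913)) + 120) = (2*154*(-148) - 9659) + ((-2297 + (631 + 913)) + 120) = (-45584 - 9659) + ((-2297 + 1544) + 120) = -55243 + (-753 + 120) = -55243 - 633 = -55876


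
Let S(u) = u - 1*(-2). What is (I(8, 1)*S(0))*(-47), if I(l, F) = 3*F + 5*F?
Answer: -752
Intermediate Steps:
I(l, F) = 8*F
S(u) = 2 + u (S(u) = u + 2 = 2 + u)
(I(8, 1)*S(0))*(-47) = ((8*1)*(2 + 0))*(-47) = (8*2)*(-47) = 16*(-47) = -752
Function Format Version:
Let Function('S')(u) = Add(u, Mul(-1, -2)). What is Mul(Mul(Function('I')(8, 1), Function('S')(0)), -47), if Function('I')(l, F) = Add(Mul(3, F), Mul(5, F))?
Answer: -752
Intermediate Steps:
Function('I')(l, F) = Mul(8, F)
Function('S')(u) = Add(2, u) (Function('S')(u) = Add(u, 2) = Add(2, u))
Mul(Mul(Function('I')(8, 1), Function('S')(0)), -47) = Mul(Mul(Mul(8, 1), Add(2, 0)), -47) = Mul(Mul(8, 2), -47) = Mul(16, -47) = -752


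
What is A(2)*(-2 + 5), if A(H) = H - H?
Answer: 0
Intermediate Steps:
A(H) = 0
A(2)*(-2 + 5) = 0*(-2 + 5) = 0*3 = 0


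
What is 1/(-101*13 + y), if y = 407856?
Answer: 1/406543 ≈ 2.4598e-6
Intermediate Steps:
1/(-101*13 + y) = 1/(-101*13 + 407856) = 1/(-1313 + 407856) = 1/406543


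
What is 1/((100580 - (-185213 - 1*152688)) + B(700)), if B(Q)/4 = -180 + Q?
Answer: 1/440561 ≈ 2.2698e-6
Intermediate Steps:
B(Q) = -720 + 4*Q (B(Q) = 4*(-180 + Q) = -720 + 4*Q)
1/((100580 - (-185213 - 1*152688)) + B(700)) = 1/((100580 - (-185213 - 1*152688)) + (-720 + 4*700)) = 1/((100580 - (-185213 - 152688)) + (-720 + 2800)) = 1/((100580 - 1*(-337901)) + 2080) = 1/((100580 + 337901) + 2080) = 1/(438481 + 2080) = 1/440561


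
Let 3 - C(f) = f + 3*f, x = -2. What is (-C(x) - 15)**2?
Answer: 676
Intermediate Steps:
C(f) = 3 - 4*f (C(f) = 3 - (f + 3*f) = 3 - 4*f)
(-C(x) - 15)**2 = (-(3 - 4*(-2)) - 15)**2 = (-(3 + 8) - 15)**2 = (-1*11 - 15)**2 = (-11 - 15)**2 = (-26)**2 = 676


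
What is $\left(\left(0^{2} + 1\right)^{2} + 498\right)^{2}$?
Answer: $249001$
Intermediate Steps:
$\left(\left(0^{2} + 1\right)^{2} + 498\right)^{2} = \left(\left(0 + 1\right)^{2} + 498\right)^{2} = \left(1^{2} + 498\right)^{2} = \left(1 + 498\right)^{2} = 499^{2} = 249001$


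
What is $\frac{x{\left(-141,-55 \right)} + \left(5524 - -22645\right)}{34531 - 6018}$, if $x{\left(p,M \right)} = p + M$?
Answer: $\frac{27973}{28513} \approx 0.98106$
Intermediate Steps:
$x{\left(p,M \right)} = M + p$
$\frac{x{\left(-141,-55 \right)} + \left(5524 - -22645\right)}{34531 - 6018} = \frac{\left(-55 - 141\right) + \left(5524 - -22645\right)}{34531 - 6018} = \frac{-196 + \left(5524 + 22645\right)}{28513} = \left(-196 + 28169\right) \frac{1}{28513} = 27973 \cdot \frac{1}{28513} = \frac{27973}{28513}$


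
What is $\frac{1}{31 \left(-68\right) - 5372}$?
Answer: $- \frac{1}{7480} \approx -0.00013369$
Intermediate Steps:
$\frac{1}{31 \left(-68\right) - 5372} = \frac{1}{-2108 - 5372} = \frac{1}{-7480} = - \frac{1}{7480}$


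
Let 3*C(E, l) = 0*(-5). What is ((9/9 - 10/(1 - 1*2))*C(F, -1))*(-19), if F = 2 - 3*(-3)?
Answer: 0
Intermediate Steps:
F = 11 (F = 2 + 9 = 11)
C(E, l) = 0 (C(E, l) = (0*(-5))/3 = (1/3)*0 = 0)
((9/9 - 10/(1 - 1*2))*C(F, -1))*(-19) = ((9/9 - 10/(1 - 1*2))*0)*(-19) = ((9*(1/9) - 10/(1 - 2))*0)*(-19) = ((1 - 10/(-1))*0)*(-19) = ((1 - 10*(-1))*0)*(-19) = ((1 + 10)*0)*(-19) = (11*0)*(-19) = 0*(-19) = 0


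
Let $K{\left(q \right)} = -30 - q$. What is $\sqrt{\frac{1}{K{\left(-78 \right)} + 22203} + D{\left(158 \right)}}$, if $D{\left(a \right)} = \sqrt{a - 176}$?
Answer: $\frac{\sqrt{22251 + 1485321003 i \sqrt{2}}}{22251} \approx 1.4565 + 1.4565 i$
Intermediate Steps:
$D{\left(a \right)} = \sqrt{-176 + a}$
$\sqrt{\frac{1}{K{\left(-78 \right)} + 22203} + D{\left(158 \right)}} = \sqrt{\frac{1}{\left(-30 - -78\right) + 22203} + \sqrt{-176 + 158}} = \sqrt{\frac{1}{\left(-30 + 78\right) + 22203} + \sqrt{-18}} = \sqrt{\frac{1}{48 + 22203} + 3 i \sqrt{2}} = \sqrt{\frac{1}{22251} + 3 i \sqrt{2}}$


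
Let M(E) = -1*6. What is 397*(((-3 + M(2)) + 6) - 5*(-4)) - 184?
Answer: 6565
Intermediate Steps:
M(E) = -6
397*(((-3 + M(2)) + 6) - 5*(-4)) - 184 = 397*(((-3 - 6) + 6) - 5*(-4)) - 184 = 397*((-9 + 6) + 20) - 184 = 397*(-3 + 20) - 184 = 397*17 - 184 = 6749 - 184 = 6565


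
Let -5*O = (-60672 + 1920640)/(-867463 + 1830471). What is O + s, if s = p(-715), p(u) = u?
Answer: -53822087/75235 ≈ -715.39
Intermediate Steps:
s = -715
O = -29062/75235 (O = -(-60672 + 1920640)/(5*(-867463 + 1830471)) = -1859968/(5*963008) = -⅕*29062/15047 = -29062/75235 ≈ -0.38628)
O + s = -29062/75235 - 715 = -53822087/75235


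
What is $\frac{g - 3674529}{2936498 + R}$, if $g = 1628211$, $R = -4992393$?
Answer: $\frac{2046318}{2055895} \approx 0.99534$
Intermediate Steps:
$\frac{g - 3674529}{2936498 + R} = \frac{1628211 - 3674529}{2936498 - 4992393} = - \frac{2046318}{-2055895} = \left(-2046318\right) \left(- \frac{1}{2055895}\right) = \frac{2046318}{2055895}$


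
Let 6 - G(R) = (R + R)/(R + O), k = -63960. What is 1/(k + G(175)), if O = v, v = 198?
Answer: -373/23855192 ≈ -1.5636e-5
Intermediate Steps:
O = 198
G(R) = 6 - 2*R/(198 + R) (G(R) = 6 - (R + R)/(R + 198) = 6 - 2*R/(198 + R))
1/(k + G(175)) = 1/(-63960 + 4*(297 + 175)/(198 + 175)) = 1/(-63960 + 4*472/373) = 1/(-63960 + 4*(1/373)*472) = 1/(-63960 + 1888/373) = 1/(-23855192/373) = -373/23855192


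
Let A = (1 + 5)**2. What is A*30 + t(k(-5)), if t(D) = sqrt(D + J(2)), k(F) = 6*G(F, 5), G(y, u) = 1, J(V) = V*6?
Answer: 1080 + 3*sqrt(2) ≈ 1084.2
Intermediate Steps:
J(V) = 6*V
k(F) = 6 (k(F) = 6*1 = 6)
A = 36 (A = 6**2 = 36)
t(D) = sqrt(12 + D) (t(D) = sqrt(D + 6*2) = sqrt(D + 12) = sqrt(12 + D))
A*30 + t(k(-5)) = 36*30 + sqrt(12 + 6) = 1080 + sqrt(18) = 1080 + 3*sqrt(2)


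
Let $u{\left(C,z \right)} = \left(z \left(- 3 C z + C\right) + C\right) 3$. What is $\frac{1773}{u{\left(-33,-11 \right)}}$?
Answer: $\frac{197}{4103} \approx 0.048014$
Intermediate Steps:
$u{\left(C,z \right)} = 3 C + 3 z \left(C - 3 C z\right)$ ($u{\left(C,z \right)} = \left(z \left(- 3 C z + C\right) + C\right) 3 = \left(z \left(C - 3 C z\right) + C\right) 3 = \left(C + z \left(C - 3 C z\right)\right) 3 = 3 C + 3 z \left(C - 3 C z\right)$)
$\frac{1773}{u{\left(-33,-11 \right)}} = \frac{1773}{3 \left(-33\right) \left(1 - 11 - 3 \left(-11\right)^{2}\right)} = \frac{1773}{3 \left(-33\right) \left(1 - 11 - 363\right)} = \frac{1773}{3 \left(-33\right) \left(-373\right)} = \frac{1773}{36927} = 1773 \cdot \frac{1}{36927} = \frac{197}{4103}$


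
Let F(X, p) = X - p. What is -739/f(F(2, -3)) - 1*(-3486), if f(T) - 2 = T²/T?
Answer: 23663/7 ≈ 3380.4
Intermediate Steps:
f(T) = 2 + T (f(T) = 2 + T²/T = 2 + T)
-739/f(F(2, -3)) - 1*(-3486) = -739/(2 + (2 - 1*(-3))) - 1*(-3486) = -739/(2 + (2 + 3)) + 3486 = -739/(2 + 5) + 3486 = -739/7 + 3486 = 23663/7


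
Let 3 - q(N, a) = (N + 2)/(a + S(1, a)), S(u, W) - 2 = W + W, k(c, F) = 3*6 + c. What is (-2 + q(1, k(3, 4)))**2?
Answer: 3844/4225 ≈ 0.90982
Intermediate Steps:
k(c, F) = 18 + c
S(u, W) = 2 + 2*W (S(u, W) = 2 + (W + W) = 2 + 2*W)
q(N, a) = 3 - (2 + N)/(2 + 3*a) (q(N, a) = 3 - (N + 2)/(a + (2 + 2*a)) = 3 - (2 + N)/(2 + 3*a))
(-2 + q(1, k(3, 4)))**2 = (-2 + (4 - 1*1 + 9*(18 + 3))/(2 + 3*(18 + 3)))**2 = (-2 + (4 - 1 + 9*21)/(2 + 3*21))**2 = (-2 + (4 - 1 + 189)/(2 + 63))**2 = (-2 + 192/65)**2 = (62/65)**2 = 3844/4225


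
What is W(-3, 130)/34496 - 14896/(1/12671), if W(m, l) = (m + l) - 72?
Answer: -591911269371/3136 ≈ -1.8875e+8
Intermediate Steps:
W(m, l) = -72 + l + m (W(m, l) = (l + m) - 72 = -72 + l + m)
W(-3, 130)/34496 - 14896/(1/12671) = (-72 + 130 - 3)/34496 - 14896/(1/12671) = 55*(1/34496) - 14896/1/12671 = 5/3136 - 14896*12671 = 5/3136 - 188747216 = -591911269371/3136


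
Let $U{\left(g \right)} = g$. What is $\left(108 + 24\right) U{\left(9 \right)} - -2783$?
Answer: $3971$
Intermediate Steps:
$\left(108 + 24\right) U{\left(9 \right)} - -2783 = \left(108 + 24\right) 9 - -2783 = 132 \cdot 9 + 2783 = 1188 + 2783 = 3971$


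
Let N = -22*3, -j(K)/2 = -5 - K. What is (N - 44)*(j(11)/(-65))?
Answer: 704/13 ≈ 54.154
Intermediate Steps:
j(K) = 10 + 2*K (j(K) = -2*(-5 - K) = 10 + 2*K)
N = -66
(N - 44)*(j(11)/(-65)) = (-66 - 44)*((10 + 2*11)/(-65)) = -110*(10 + 22)*(-1)/65 = -3520*(-1)/65 = -110*(-32/65) = 704/13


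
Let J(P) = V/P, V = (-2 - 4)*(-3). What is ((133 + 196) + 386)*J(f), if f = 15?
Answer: 858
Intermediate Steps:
V = 18 (V = -6*(-3) = 18)
J(P) = 18/P
((133 + 196) + 386)*J(f) = ((133 + 196) + 386)*(18/15) = (329 + 386)*(18*(1/15)) = 715*(6/5) = 858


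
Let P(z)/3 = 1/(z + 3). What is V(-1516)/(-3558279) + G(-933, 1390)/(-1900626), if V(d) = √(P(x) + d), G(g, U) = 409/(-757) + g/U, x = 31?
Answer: 182113/285699385140 - I*√1752394/120981486 ≈ 6.3743e-7 - 1.0942e-5*I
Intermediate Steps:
G(g, U) = -409/757 + g/U (G(g, U) = 409*(-1/757) + g/U = -409/757 + g/U)
P(z) = 3/(3 + z) (P(z) = 3/(z + 3) = 3/(3 + z))
V(d) = √(3/34 + d) (V(d) = √(3/(3 + 31) + d) = √(3/34 + d))
V(-1516)/(-3558279) + G(-933, 1390)/(-1900626) = (√(102 + 1156*(-1516))/34)/(-3558279) + (-409/757 - 933/1390)/(-1900626) = (√(102 - 1752496)/34)*(-1/3558279) + (-409/757 - 933*1/1390)*(-1/1900626) = (√(-1752394)/34)*(-1/3558279) + (-409/757 - 933/1390)*(-1/1900626) = ((I*√1752394)/34)*(-1/3558279) - 1274791/1052230*(-1/1900626) = (I*√1752394/34)*(-1/3558279) + 182113/285699385140 = -I*√1752394/120981486 + 182113/285699385140 = 182113/285699385140 - I*√1752394/120981486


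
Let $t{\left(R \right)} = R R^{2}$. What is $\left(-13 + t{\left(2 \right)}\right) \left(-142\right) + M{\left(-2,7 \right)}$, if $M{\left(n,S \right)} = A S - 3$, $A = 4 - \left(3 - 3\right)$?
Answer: $735$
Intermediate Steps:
$t{\left(R \right)} = R^{3}$
$A = 4$ ($A = 4 - \left(3 - 3\right) = 4 - 0 = 4 + 0 = 4$)
$M{\left(n,S \right)} = -3 + 4 S$ ($M{\left(n,S \right)} = 4 S - 3 = -3 + 4 S$)
$\left(-13 + t{\left(2 \right)}\right) \left(-142\right) + M{\left(-2,7 \right)} = \left(-13 + 2^{3}\right) \left(-142\right) + \left(-3 + 4 \cdot 7\right) = \left(-13 + 8\right) \left(-142\right) + \left(-3 + 28\right) = \left(-5\right) \left(-142\right) + 25 = 710 + 25 = 735$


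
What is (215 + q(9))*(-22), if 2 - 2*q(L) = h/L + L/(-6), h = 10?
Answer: -85613/18 ≈ -4756.3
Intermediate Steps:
q(L) = 1 - 5/L + L/12 (q(L) = 1 - (10/L + L/(-6))/2 = 1 - (10/L + L*(-1/6))/2 = 1 - (10/L - L/6)/2 = 1 + (-5/L + L/12) = 1 - 5/L + L/12)
(215 + q(9))*(-22) = (215 + (1 - 5/9 + (1/12)*9))*(-22) = (215 + (1 - 5*1/9 + 3/4))*(-22) = (215 + (1 - 5/9 + 3/4))*(-22) = (215 + 43/36)*(-22) = (7783/36)*(-22) = -85613/18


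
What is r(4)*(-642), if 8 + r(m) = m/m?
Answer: 4494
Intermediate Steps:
r(m) = -7 (r(m) = -8 + m/m = -8 + 1 = -7)
r(4)*(-642) = -7*(-642) = 4494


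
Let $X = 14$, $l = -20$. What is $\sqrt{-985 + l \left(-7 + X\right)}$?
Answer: $15 i \sqrt{5} \approx 33.541 i$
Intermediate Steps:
$\sqrt{-985 + l \left(-7 + X\right)} = \sqrt{-985 - 20 \left(-7 + 14\right)} = \sqrt{-985 - 140} = \sqrt{-1125} = 15 i \sqrt{5}$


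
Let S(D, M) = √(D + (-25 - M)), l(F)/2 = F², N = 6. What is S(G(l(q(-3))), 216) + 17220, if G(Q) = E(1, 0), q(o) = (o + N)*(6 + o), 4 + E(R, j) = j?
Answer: 17220 + 7*I*√5 ≈ 17220.0 + 15.652*I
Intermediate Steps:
E(R, j) = -4 + j
q(o) = (6 + o)² (q(o) = (o + 6)*(6 + o) = (6 + o)*(6 + o) = (6 + o)²)
l(F) = 2*F²
G(Q) = -4 (G(Q) = -4 + 0 = -4)
S(D, M) = √(-25 + D - M)
S(G(l(q(-3))), 216) + 17220 = √(-25 - 4 - 1*216) + 17220 = √(-25 - 4 - 216) + 17220 = √(-245) + 17220 = 7*I*√5 + 17220 = 17220 + 7*I*√5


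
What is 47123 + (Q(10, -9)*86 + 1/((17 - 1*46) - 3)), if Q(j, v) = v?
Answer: 1483167/32 ≈ 46349.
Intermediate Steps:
47123 + (Q(10, -9)*86 + 1/((17 - 1*46) - 3)) = 47123 + (-9*86 + 1/((17 - 1*46) - 3)) = 47123 + (-774 + 1/((17 - 46) - 3)) = 47123 + (-774 + 1/(-29 - 3)) = 47123 + (-774 + 1/(-32)) = 47123 + (-774 - 1/32) = 47123 - 24769/32 = 1483167/32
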